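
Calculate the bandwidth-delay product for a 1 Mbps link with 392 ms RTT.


BDP = bandwidth * RTT
= 1 Mbps * 392 ms
= 1 * 1e6 * 392 / 1000 bits
= 392000 bits
= 49000 bytes
= 47.8516 KB
BDP = 392000 bits (49000 bytes)


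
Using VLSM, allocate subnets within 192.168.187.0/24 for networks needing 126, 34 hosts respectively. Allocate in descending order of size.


126 hosts -> /25 (126 usable): 192.168.187.0/25
34 hosts -> /26 (62 usable): 192.168.187.128/26
Allocation: 192.168.187.0/25 (126 hosts, 126 usable); 192.168.187.128/26 (34 hosts, 62 usable)


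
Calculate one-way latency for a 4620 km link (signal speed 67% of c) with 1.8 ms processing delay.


Speed = 0.67 * 3e5 km/s = 201000 km/s
Propagation delay = 4620 / 201000 = 0.023 s = 22.9851 ms
Processing delay = 1.8 ms
Total one-way latency = 24.7851 ms


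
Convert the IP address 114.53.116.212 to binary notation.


114 = 01110010
53 = 00110101
116 = 01110100
212 = 11010100
Binary: 01110010.00110101.01110100.11010100


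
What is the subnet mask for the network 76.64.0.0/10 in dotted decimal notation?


/10 means 10 network bits, 22 host bits
Binary: 11111111110000000000000000000000
Mask: 255.192.0.0


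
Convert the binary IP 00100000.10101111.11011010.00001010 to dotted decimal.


00100000 = 32
10101111 = 175
11011010 = 218
00001010 = 10
IP: 32.175.218.10


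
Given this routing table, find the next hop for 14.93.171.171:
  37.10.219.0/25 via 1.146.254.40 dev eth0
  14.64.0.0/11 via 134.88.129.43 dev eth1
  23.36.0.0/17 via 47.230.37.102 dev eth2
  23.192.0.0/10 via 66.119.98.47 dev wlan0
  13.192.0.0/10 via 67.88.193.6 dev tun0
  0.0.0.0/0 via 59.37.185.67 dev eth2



Longest prefix match for 14.93.171.171:
  /25 37.10.219.0: no
  /11 14.64.0.0: MATCH
  /17 23.36.0.0: no
  /10 23.192.0.0: no
  /10 13.192.0.0: no
  /0 0.0.0.0: MATCH
Selected: next-hop 134.88.129.43 via eth1 (matched /11)


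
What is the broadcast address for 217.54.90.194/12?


Network: 217.48.0.0/12
Host bits = 20
Set all host bits to 1:
Broadcast: 217.63.255.255


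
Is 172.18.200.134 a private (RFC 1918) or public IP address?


RFC 1918 private ranges:
  10.0.0.0/8 (10.0.0.0 - 10.255.255.255)
  172.16.0.0/12 (172.16.0.0 - 172.31.255.255)
  192.168.0.0/16 (192.168.0.0 - 192.168.255.255)
Private (in 172.16.0.0/12)


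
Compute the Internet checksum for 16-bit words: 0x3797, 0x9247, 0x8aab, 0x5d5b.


Sum all words (with carry folding):
+ 0x3797 = 0x3797
+ 0x9247 = 0xc9de
+ 0x8aab = 0x548a
+ 0x5d5b = 0xb1e5
One's complement: ~0xb1e5
Checksum = 0x4e1a


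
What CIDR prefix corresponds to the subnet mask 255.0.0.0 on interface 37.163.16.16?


Binary: 11111111.00000000.00000000.00000000
Count leading 1s
Prefix: /8


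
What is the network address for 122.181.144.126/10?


IP:   01111010.10110101.10010000.01111110
Mask: 11111111.11000000.00000000.00000000
AND operation:
Net:  01111010.10000000.00000000.00000000
Network: 122.128.0.0/10


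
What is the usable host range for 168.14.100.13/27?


Network: 168.14.100.0
Broadcast: 168.14.100.31
First usable = network + 1
Last usable = broadcast - 1
Range: 168.14.100.1 to 168.14.100.30


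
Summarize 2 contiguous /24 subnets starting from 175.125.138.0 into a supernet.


Original prefix: /24
Number of subnets: 2 = 2^1
New prefix = 24 - 1 = 23
Supernet: 175.125.138.0/23


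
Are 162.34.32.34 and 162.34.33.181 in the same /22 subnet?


Mask: 255.255.252.0
162.34.32.34 AND mask = 162.34.32.0
162.34.33.181 AND mask = 162.34.32.0
Yes, same subnet (162.34.32.0)


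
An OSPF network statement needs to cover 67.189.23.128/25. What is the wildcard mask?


Subnet mask: 255.255.255.128
Wildcard = 255.255.255.255 - subnet mask
255 - 255 = 0
255 - 255 = 0
255 - 255 = 0
255 - 128 = 127
Wildcard: 0.0.0.127


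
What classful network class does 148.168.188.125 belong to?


First octet: 148
Binary: 10010100
10xxxxxx -> Class B (128-191)
Class B, default mask 255.255.0.0 (/16)


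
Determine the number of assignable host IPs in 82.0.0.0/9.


Host bits = 32 - 9 = 23
Total addresses = 2^23 = 8388608
Usable = total - 2 (network and broadcast)
Usable hosts: 8388606


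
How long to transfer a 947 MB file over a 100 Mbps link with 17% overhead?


Effective throughput = 100 * (1 - 17/100) = 83 Mbps
File size in Mb = 947 * 8 = 7576 Mb
Time = 7576 / 83
Time = 91.2771 seconds


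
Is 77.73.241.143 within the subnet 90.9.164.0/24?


Subnet network: 90.9.164.0
Test IP AND mask: 77.73.241.0
No, 77.73.241.143 is not in 90.9.164.0/24


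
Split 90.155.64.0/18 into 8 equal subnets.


New prefix = 18 + 3 = 21
Each subnet has 2048 addresses
  90.155.64.0/21
  90.155.72.0/21
  90.155.80.0/21
  90.155.88.0/21
  90.155.96.0/21
  90.155.104.0/21
  90.155.112.0/21
  90.155.120.0/21
Subnets: 90.155.64.0/21, 90.155.72.0/21, 90.155.80.0/21, 90.155.88.0/21, 90.155.96.0/21, 90.155.104.0/21, 90.155.112.0/21, 90.155.120.0/21


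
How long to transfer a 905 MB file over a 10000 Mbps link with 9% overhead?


Effective throughput = 10000 * (1 - 9/100) = 9100 Mbps
File size in Mb = 905 * 8 = 7240 Mb
Time = 7240 / 9100
Time = 0.7956 seconds


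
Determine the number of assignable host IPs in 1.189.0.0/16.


Host bits = 32 - 16 = 16
Total addresses = 2^16 = 65536
Usable = total - 2 (network and broadcast)
Usable hosts: 65534


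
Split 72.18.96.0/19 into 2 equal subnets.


New prefix = 19 + 1 = 20
Each subnet has 4096 addresses
  72.18.96.0/20
  72.18.112.0/20
Subnets: 72.18.96.0/20, 72.18.112.0/20


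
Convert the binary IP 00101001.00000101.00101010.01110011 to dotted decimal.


00101001 = 41
00000101 = 5
00101010 = 42
01110011 = 115
IP: 41.5.42.115


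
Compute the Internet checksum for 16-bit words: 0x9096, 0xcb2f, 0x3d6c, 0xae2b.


Sum all words (with carry folding):
+ 0x9096 = 0x9096
+ 0xcb2f = 0x5bc6
+ 0x3d6c = 0x9932
+ 0xae2b = 0x475e
One's complement: ~0x475e
Checksum = 0xb8a1


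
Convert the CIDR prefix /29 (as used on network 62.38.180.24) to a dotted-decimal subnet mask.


/29 means 29 network bits, 3 host bits
Binary: 11111111111111111111111111111000
Mask: 255.255.255.248


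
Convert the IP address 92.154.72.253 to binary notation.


92 = 01011100
154 = 10011010
72 = 01001000
253 = 11111101
Binary: 01011100.10011010.01001000.11111101


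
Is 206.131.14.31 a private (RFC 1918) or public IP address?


RFC 1918 private ranges:
  10.0.0.0/8 (10.0.0.0 - 10.255.255.255)
  172.16.0.0/12 (172.16.0.0 - 172.31.255.255)
  192.168.0.0/16 (192.168.0.0 - 192.168.255.255)
Public (not in any RFC 1918 range)


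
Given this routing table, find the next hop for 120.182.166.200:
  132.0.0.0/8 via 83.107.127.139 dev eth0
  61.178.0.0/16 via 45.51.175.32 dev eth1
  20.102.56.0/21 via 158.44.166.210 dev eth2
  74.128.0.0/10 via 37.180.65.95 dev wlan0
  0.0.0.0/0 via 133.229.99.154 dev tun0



Longest prefix match for 120.182.166.200:
  /8 132.0.0.0: no
  /16 61.178.0.0: no
  /21 20.102.56.0: no
  /10 74.128.0.0: no
  /0 0.0.0.0: MATCH
Selected: next-hop 133.229.99.154 via tun0 (matched /0)


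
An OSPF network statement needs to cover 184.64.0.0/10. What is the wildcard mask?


Subnet mask: 255.192.0.0
Wildcard = 255.255.255.255 - subnet mask
255 - 255 = 0
255 - 192 = 63
255 - 0 = 255
255 - 0 = 255
Wildcard: 0.63.255.255


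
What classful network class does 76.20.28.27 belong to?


First octet: 76
Binary: 01001100
0xxxxxxx -> Class A (1-126)
Class A, default mask 255.0.0.0 (/8)


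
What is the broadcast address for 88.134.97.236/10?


Network: 88.128.0.0/10
Host bits = 22
Set all host bits to 1:
Broadcast: 88.191.255.255


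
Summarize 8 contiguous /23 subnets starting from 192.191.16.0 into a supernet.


Original prefix: /23
Number of subnets: 8 = 2^3
New prefix = 23 - 3 = 20
Supernet: 192.191.16.0/20


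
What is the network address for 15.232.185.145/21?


IP:   00001111.11101000.10111001.10010001
Mask: 11111111.11111111.11111000.00000000
AND operation:
Net:  00001111.11101000.10111000.00000000
Network: 15.232.184.0/21


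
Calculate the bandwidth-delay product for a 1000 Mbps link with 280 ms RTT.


BDP = bandwidth * RTT
= 1000 Mbps * 280 ms
= 1000 * 1e6 * 280 / 1000 bits
= 280000000 bits
= 35000000 bytes
= 34179.6875 KB
BDP = 280000000 bits (35000000 bytes)


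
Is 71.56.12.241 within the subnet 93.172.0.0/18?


Subnet network: 93.172.0.0
Test IP AND mask: 71.56.0.0
No, 71.56.12.241 is not in 93.172.0.0/18


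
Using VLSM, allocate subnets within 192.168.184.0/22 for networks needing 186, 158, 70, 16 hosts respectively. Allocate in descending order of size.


186 hosts -> /24 (254 usable): 192.168.184.0/24
158 hosts -> /24 (254 usable): 192.168.185.0/24
70 hosts -> /25 (126 usable): 192.168.186.0/25
16 hosts -> /27 (30 usable): 192.168.186.128/27
Allocation: 192.168.184.0/24 (186 hosts, 254 usable); 192.168.185.0/24 (158 hosts, 254 usable); 192.168.186.0/25 (70 hosts, 126 usable); 192.168.186.128/27 (16 hosts, 30 usable)


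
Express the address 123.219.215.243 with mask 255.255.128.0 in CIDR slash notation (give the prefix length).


Binary: 11111111.11111111.10000000.00000000
Count leading 1s
Prefix: /17


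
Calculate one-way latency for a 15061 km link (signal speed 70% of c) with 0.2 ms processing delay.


Speed = 0.7 * 3e5 km/s = 210000 km/s
Propagation delay = 15061 / 210000 = 0.0717 s = 71.719 ms
Processing delay = 0.2 ms
Total one-way latency = 71.919 ms


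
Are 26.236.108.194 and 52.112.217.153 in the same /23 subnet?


Mask: 255.255.254.0
26.236.108.194 AND mask = 26.236.108.0
52.112.217.153 AND mask = 52.112.216.0
No, different subnets (26.236.108.0 vs 52.112.216.0)


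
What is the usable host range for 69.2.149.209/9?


Network: 69.0.0.0
Broadcast: 69.127.255.255
First usable = network + 1
Last usable = broadcast - 1
Range: 69.0.0.1 to 69.127.255.254


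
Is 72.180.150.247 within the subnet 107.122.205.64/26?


Subnet network: 107.122.205.64
Test IP AND mask: 72.180.150.192
No, 72.180.150.247 is not in 107.122.205.64/26


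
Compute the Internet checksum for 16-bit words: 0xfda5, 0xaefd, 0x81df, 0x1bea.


Sum all words (with carry folding):
+ 0xfda5 = 0xfda5
+ 0xaefd = 0xaca3
+ 0x81df = 0x2e83
+ 0x1bea = 0x4a6d
One's complement: ~0x4a6d
Checksum = 0xb592


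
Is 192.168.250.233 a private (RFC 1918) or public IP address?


RFC 1918 private ranges:
  10.0.0.0/8 (10.0.0.0 - 10.255.255.255)
  172.16.0.0/12 (172.16.0.0 - 172.31.255.255)
  192.168.0.0/16 (192.168.0.0 - 192.168.255.255)
Private (in 192.168.0.0/16)


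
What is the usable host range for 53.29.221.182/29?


Network: 53.29.221.176
Broadcast: 53.29.221.183
First usable = network + 1
Last usable = broadcast - 1
Range: 53.29.221.177 to 53.29.221.182


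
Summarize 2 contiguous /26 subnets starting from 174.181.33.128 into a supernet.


Original prefix: /26
Number of subnets: 2 = 2^1
New prefix = 26 - 1 = 25
Supernet: 174.181.33.128/25


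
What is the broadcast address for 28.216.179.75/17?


Network: 28.216.128.0/17
Host bits = 15
Set all host bits to 1:
Broadcast: 28.216.255.255


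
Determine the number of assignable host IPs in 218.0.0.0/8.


Host bits = 32 - 8 = 24
Total addresses = 2^24 = 16777216
Usable = total - 2 (network and broadcast)
Usable hosts: 16777214


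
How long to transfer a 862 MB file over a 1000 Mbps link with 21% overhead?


Effective throughput = 1000 * (1 - 21/100) = 790 Mbps
File size in Mb = 862 * 8 = 6896 Mb
Time = 6896 / 790
Time = 8.7291 seconds


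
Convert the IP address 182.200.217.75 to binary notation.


182 = 10110110
200 = 11001000
217 = 11011001
75 = 01001011
Binary: 10110110.11001000.11011001.01001011


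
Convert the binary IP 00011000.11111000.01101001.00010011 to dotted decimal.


00011000 = 24
11111000 = 248
01101001 = 105
00010011 = 19
IP: 24.248.105.19


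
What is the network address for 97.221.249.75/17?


IP:   01100001.11011101.11111001.01001011
Mask: 11111111.11111111.10000000.00000000
AND operation:
Net:  01100001.11011101.10000000.00000000
Network: 97.221.128.0/17


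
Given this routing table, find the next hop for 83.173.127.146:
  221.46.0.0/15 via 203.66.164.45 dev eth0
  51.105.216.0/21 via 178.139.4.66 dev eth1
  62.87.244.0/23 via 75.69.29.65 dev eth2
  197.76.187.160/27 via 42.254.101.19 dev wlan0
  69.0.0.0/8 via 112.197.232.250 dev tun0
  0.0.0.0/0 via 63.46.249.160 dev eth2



Longest prefix match for 83.173.127.146:
  /15 221.46.0.0: no
  /21 51.105.216.0: no
  /23 62.87.244.0: no
  /27 197.76.187.160: no
  /8 69.0.0.0: no
  /0 0.0.0.0: MATCH
Selected: next-hop 63.46.249.160 via eth2 (matched /0)


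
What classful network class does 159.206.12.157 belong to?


First octet: 159
Binary: 10011111
10xxxxxx -> Class B (128-191)
Class B, default mask 255.255.0.0 (/16)


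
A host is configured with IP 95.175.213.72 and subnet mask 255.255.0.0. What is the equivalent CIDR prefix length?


Binary: 11111111.11111111.00000000.00000000
Count leading 1s
Prefix: /16


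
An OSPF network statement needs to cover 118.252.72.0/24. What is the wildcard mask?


Subnet mask: 255.255.255.0
Wildcard = 255.255.255.255 - subnet mask
255 - 255 = 0
255 - 255 = 0
255 - 255 = 0
255 - 0 = 255
Wildcard: 0.0.0.255


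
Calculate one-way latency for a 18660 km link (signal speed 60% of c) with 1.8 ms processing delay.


Speed = 0.6 * 3e5 km/s = 180000 km/s
Propagation delay = 18660 / 180000 = 0.1037 s = 103.6667 ms
Processing delay = 1.8 ms
Total one-way latency = 105.4667 ms


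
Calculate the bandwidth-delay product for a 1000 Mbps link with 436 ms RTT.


BDP = bandwidth * RTT
= 1000 Mbps * 436 ms
= 1000 * 1e6 * 436 / 1000 bits
= 436000000 bits
= 54500000 bytes
= 53222.6562 KB
BDP = 436000000 bits (54500000 bytes)


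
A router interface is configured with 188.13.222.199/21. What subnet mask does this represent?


/21 means 21 network bits, 11 host bits
Binary: 11111111111111111111100000000000
Mask: 255.255.248.0


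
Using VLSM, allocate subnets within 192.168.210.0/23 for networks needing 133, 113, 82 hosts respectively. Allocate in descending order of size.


133 hosts -> /24 (254 usable): 192.168.210.0/24
113 hosts -> /25 (126 usable): 192.168.211.0/25
82 hosts -> /25 (126 usable): 192.168.211.128/25
Allocation: 192.168.210.0/24 (133 hosts, 254 usable); 192.168.211.0/25 (113 hosts, 126 usable); 192.168.211.128/25 (82 hosts, 126 usable)


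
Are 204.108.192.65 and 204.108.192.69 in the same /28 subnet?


Mask: 255.255.255.240
204.108.192.65 AND mask = 204.108.192.64
204.108.192.69 AND mask = 204.108.192.64
Yes, same subnet (204.108.192.64)


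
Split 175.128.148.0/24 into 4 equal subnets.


New prefix = 24 + 2 = 26
Each subnet has 64 addresses
  175.128.148.0/26
  175.128.148.64/26
  175.128.148.128/26
  175.128.148.192/26
Subnets: 175.128.148.0/26, 175.128.148.64/26, 175.128.148.128/26, 175.128.148.192/26


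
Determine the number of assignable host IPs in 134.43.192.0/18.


Host bits = 32 - 18 = 14
Total addresses = 2^14 = 16384
Usable = total - 2 (network and broadcast)
Usable hosts: 16382


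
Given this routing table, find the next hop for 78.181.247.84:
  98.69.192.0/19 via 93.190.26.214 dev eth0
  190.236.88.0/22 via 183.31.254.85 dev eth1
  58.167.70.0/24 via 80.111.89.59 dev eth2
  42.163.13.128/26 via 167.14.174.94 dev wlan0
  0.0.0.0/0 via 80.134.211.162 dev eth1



Longest prefix match for 78.181.247.84:
  /19 98.69.192.0: no
  /22 190.236.88.0: no
  /24 58.167.70.0: no
  /26 42.163.13.128: no
  /0 0.0.0.0: MATCH
Selected: next-hop 80.134.211.162 via eth1 (matched /0)


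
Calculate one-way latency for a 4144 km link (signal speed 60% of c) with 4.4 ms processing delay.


Speed = 0.6 * 3e5 km/s = 180000 km/s
Propagation delay = 4144 / 180000 = 0.023 s = 23.0222 ms
Processing delay = 4.4 ms
Total one-way latency = 27.4222 ms


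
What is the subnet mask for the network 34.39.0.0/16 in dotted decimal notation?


/16 means 16 network bits, 16 host bits
Binary: 11111111111111110000000000000000
Mask: 255.255.0.0


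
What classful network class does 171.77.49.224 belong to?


First octet: 171
Binary: 10101011
10xxxxxx -> Class B (128-191)
Class B, default mask 255.255.0.0 (/16)


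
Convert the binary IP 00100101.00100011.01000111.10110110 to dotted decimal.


00100101 = 37
00100011 = 35
01000111 = 71
10110110 = 182
IP: 37.35.71.182


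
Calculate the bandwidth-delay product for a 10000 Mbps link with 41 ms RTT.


BDP = bandwidth * RTT
= 10000 Mbps * 41 ms
= 10000 * 1e6 * 41 / 1000 bits
= 410000000 bits
= 51250000 bytes
= 50048.8281 KB
BDP = 410000000 bits (51250000 bytes)


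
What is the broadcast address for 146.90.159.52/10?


Network: 146.64.0.0/10
Host bits = 22
Set all host bits to 1:
Broadcast: 146.127.255.255


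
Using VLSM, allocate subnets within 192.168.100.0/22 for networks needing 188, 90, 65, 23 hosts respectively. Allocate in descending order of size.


188 hosts -> /24 (254 usable): 192.168.100.0/24
90 hosts -> /25 (126 usable): 192.168.101.0/25
65 hosts -> /25 (126 usable): 192.168.101.128/25
23 hosts -> /27 (30 usable): 192.168.102.0/27
Allocation: 192.168.100.0/24 (188 hosts, 254 usable); 192.168.101.0/25 (90 hosts, 126 usable); 192.168.101.128/25 (65 hosts, 126 usable); 192.168.102.0/27 (23 hosts, 30 usable)


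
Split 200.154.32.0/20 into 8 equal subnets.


New prefix = 20 + 3 = 23
Each subnet has 512 addresses
  200.154.32.0/23
  200.154.34.0/23
  200.154.36.0/23
  200.154.38.0/23
  200.154.40.0/23
  200.154.42.0/23
  200.154.44.0/23
  200.154.46.0/23
Subnets: 200.154.32.0/23, 200.154.34.0/23, 200.154.36.0/23, 200.154.38.0/23, 200.154.40.0/23, 200.154.42.0/23, 200.154.44.0/23, 200.154.46.0/23


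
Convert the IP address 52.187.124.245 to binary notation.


52 = 00110100
187 = 10111011
124 = 01111100
245 = 11110101
Binary: 00110100.10111011.01111100.11110101


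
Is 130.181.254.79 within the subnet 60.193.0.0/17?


Subnet network: 60.193.0.0
Test IP AND mask: 130.181.128.0
No, 130.181.254.79 is not in 60.193.0.0/17


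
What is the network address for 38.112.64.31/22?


IP:   00100110.01110000.01000000.00011111
Mask: 11111111.11111111.11111100.00000000
AND operation:
Net:  00100110.01110000.01000000.00000000
Network: 38.112.64.0/22


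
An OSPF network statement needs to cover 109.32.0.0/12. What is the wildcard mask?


Subnet mask: 255.240.0.0
Wildcard = 255.255.255.255 - subnet mask
255 - 255 = 0
255 - 240 = 15
255 - 0 = 255
255 - 0 = 255
Wildcard: 0.15.255.255


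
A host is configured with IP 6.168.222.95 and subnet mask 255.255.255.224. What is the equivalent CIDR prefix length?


Binary: 11111111.11111111.11111111.11100000
Count leading 1s
Prefix: /27


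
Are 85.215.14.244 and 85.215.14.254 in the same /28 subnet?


Mask: 255.255.255.240
85.215.14.244 AND mask = 85.215.14.240
85.215.14.254 AND mask = 85.215.14.240
Yes, same subnet (85.215.14.240)


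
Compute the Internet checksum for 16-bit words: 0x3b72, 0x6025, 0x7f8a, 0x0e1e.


Sum all words (with carry folding):
+ 0x3b72 = 0x3b72
+ 0x6025 = 0x9b97
+ 0x7f8a = 0x1b22
+ 0x0e1e = 0x2940
One's complement: ~0x2940
Checksum = 0xd6bf


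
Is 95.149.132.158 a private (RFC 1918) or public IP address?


RFC 1918 private ranges:
  10.0.0.0/8 (10.0.0.0 - 10.255.255.255)
  172.16.0.0/12 (172.16.0.0 - 172.31.255.255)
  192.168.0.0/16 (192.168.0.0 - 192.168.255.255)
Public (not in any RFC 1918 range)


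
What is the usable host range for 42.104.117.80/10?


Network: 42.64.0.0
Broadcast: 42.127.255.255
First usable = network + 1
Last usable = broadcast - 1
Range: 42.64.0.1 to 42.127.255.254


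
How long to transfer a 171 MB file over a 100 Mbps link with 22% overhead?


Effective throughput = 100 * (1 - 22/100) = 78 Mbps
File size in Mb = 171 * 8 = 1368 Mb
Time = 1368 / 78
Time = 17.5385 seconds


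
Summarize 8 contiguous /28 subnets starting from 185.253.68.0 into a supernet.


Original prefix: /28
Number of subnets: 8 = 2^3
New prefix = 28 - 3 = 25
Supernet: 185.253.68.0/25


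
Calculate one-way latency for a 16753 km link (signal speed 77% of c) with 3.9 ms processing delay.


Speed = 0.77 * 3e5 km/s = 231000 km/s
Propagation delay = 16753 / 231000 = 0.0725 s = 72.5238 ms
Processing delay = 3.9 ms
Total one-way latency = 76.4238 ms


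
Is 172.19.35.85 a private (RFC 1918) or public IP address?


RFC 1918 private ranges:
  10.0.0.0/8 (10.0.0.0 - 10.255.255.255)
  172.16.0.0/12 (172.16.0.0 - 172.31.255.255)
  192.168.0.0/16 (192.168.0.0 - 192.168.255.255)
Private (in 172.16.0.0/12)


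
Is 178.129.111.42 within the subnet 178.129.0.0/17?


Subnet network: 178.129.0.0
Test IP AND mask: 178.129.0.0
Yes, 178.129.111.42 is in 178.129.0.0/17


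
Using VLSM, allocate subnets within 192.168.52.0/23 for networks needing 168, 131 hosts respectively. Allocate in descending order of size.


168 hosts -> /24 (254 usable): 192.168.52.0/24
131 hosts -> /24 (254 usable): 192.168.53.0/24
Allocation: 192.168.52.0/24 (168 hosts, 254 usable); 192.168.53.0/24 (131 hosts, 254 usable)


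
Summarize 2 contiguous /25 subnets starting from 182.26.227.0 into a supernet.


Original prefix: /25
Number of subnets: 2 = 2^1
New prefix = 25 - 1 = 24
Supernet: 182.26.227.0/24


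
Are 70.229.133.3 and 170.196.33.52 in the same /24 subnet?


Mask: 255.255.255.0
70.229.133.3 AND mask = 70.229.133.0
170.196.33.52 AND mask = 170.196.33.0
No, different subnets (70.229.133.0 vs 170.196.33.0)


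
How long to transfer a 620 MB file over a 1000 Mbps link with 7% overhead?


Effective throughput = 1000 * (1 - 7/100) = 930.0 Mbps
File size in Mb = 620 * 8 = 4960 Mb
Time = 4960 / 930.0
Time = 5.3333 seconds


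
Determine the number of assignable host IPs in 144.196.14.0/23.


Host bits = 32 - 23 = 9
Total addresses = 2^9 = 512
Usable = total - 2 (network and broadcast)
Usable hosts: 510


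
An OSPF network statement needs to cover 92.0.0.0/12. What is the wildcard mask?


Subnet mask: 255.240.0.0
Wildcard = 255.255.255.255 - subnet mask
255 - 255 = 0
255 - 240 = 15
255 - 0 = 255
255 - 0 = 255
Wildcard: 0.15.255.255


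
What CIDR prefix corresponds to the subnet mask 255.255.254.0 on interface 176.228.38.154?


Binary: 11111111.11111111.11111110.00000000
Count leading 1s
Prefix: /23


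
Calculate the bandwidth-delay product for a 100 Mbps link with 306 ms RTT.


BDP = bandwidth * RTT
= 100 Mbps * 306 ms
= 100 * 1e6 * 306 / 1000 bits
= 30600000 bits
= 3825000 bytes
= 3735.3516 KB
BDP = 30600000 bits (3825000 bytes)


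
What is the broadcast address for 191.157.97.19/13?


Network: 191.152.0.0/13
Host bits = 19
Set all host bits to 1:
Broadcast: 191.159.255.255


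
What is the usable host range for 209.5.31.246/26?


Network: 209.5.31.192
Broadcast: 209.5.31.255
First usable = network + 1
Last usable = broadcast - 1
Range: 209.5.31.193 to 209.5.31.254


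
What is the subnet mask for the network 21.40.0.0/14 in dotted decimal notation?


/14 means 14 network bits, 18 host bits
Binary: 11111111111111000000000000000000
Mask: 255.252.0.0


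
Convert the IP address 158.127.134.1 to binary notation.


158 = 10011110
127 = 01111111
134 = 10000110
1 = 00000001
Binary: 10011110.01111111.10000110.00000001


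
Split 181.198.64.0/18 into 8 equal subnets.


New prefix = 18 + 3 = 21
Each subnet has 2048 addresses
  181.198.64.0/21
  181.198.72.0/21
  181.198.80.0/21
  181.198.88.0/21
  181.198.96.0/21
  181.198.104.0/21
  181.198.112.0/21
  181.198.120.0/21
Subnets: 181.198.64.0/21, 181.198.72.0/21, 181.198.80.0/21, 181.198.88.0/21, 181.198.96.0/21, 181.198.104.0/21, 181.198.112.0/21, 181.198.120.0/21


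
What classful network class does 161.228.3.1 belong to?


First octet: 161
Binary: 10100001
10xxxxxx -> Class B (128-191)
Class B, default mask 255.255.0.0 (/16)


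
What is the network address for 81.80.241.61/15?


IP:   01010001.01010000.11110001.00111101
Mask: 11111111.11111110.00000000.00000000
AND operation:
Net:  01010001.01010000.00000000.00000000
Network: 81.80.0.0/15


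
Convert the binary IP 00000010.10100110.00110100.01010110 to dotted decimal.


00000010 = 2
10100110 = 166
00110100 = 52
01010110 = 86
IP: 2.166.52.86


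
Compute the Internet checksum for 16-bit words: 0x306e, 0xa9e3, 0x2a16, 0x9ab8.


Sum all words (with carry folding):
+ 0x306e = 0x306e
+ 0xa9e3 = 0xda51
+ 0x2a16 = 0x0468
+ 0x9ab8 = 0x9f20
One's complement: ~0x9f20
Checksum = 0x60df


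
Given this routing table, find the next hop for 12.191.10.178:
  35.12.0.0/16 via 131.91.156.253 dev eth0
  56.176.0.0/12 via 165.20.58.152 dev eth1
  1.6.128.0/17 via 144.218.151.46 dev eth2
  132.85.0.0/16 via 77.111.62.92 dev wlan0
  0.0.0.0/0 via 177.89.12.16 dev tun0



Longest prefix match for 12.191.10.178:
  /16 35.12.0.0: no
  /12 56.176.0.0: no
  /17 1.6.128.0: no
  /16 132.85.0.0: no
  /0 0.0.0.0: MATCH
Selected: next-hop 177.89.12.16 via tun0 (matched /0)


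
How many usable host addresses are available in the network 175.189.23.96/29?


Host bits = 32 - 29 = 3
Total addresses = 2^3 = 8
Usable = total - 2 (network and broadcast)
Usable hosts: 6


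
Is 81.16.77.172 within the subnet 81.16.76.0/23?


Subnet network: 81.16.76.0
Test IP AND mask: 81.16.76.0
Yes, 81.16.77.172 is in 81.16.76.0/23


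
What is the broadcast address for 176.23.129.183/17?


Network: 176.23.128.0/17
Host bits = 15
Set all host bits to 1:
Broadcast: 176.23.255.255


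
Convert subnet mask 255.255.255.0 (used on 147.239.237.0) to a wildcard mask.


Subnet mask: 255.255.255.0
Wildcard = 255.255.255.255 - subnet mask
255 - 255 = 0
255 - 255 = 0
255 - 255 = 0
255 - 0 = 255
Wildcard: 0.0.0.255


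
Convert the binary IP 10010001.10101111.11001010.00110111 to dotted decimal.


10010001 = 145
10101111 = 175
11001010 = 202
00110111 = 55
IP: 145.175.202.55


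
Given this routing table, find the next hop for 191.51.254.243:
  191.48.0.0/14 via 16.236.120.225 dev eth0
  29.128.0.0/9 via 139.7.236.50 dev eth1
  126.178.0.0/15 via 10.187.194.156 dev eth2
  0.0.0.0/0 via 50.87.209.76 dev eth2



Longest prefix match for 191.51.254.243:
  /14 191.48.0.0: MATCH
  /9 29.128.0.0: no
  /15 126.178.0.0: no
  /0 0.0.0.0: MATCH
Selected: next-hop 16.236.120.225 via eth0 (matched /14)


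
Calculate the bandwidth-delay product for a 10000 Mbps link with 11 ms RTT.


BDP = bandwidth * RTT
= 10000 Mbps * 11 ms
= 10000 * 1e6 * 11 / 1000 bits
= 110000000 bits
= 13750000 bytes
= 13427.7344 KB
BDP = 110000000 bits (13750000 bytes)


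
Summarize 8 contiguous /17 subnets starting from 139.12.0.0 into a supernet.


Original prefix: /17
Number of subnets: 8 = 2^3
New prefix = 17 - 3 = 14
Supernet: 139.12.0.0/14


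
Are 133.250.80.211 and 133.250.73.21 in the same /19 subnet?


Mask: 255.255.224.0
133.250.80.211 AND mask = 133.250.64.0
133.250.73.21 AND mask = 133.250.64.0
Yes, same subnet (133.250.64.0)


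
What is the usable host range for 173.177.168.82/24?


Network: 173.177.168.0
Broadcast: 173.177.168.255
First usable = network + 1
Last usable = broadcast - 1
Range: 173.177.168.1 to 173.177.168.254


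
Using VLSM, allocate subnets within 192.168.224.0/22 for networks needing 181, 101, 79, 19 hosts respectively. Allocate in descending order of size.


181 hosts -> /24 (254 usable): 192.168.224.0/24
101 hosts -> /25 (126 usable): 192.168.225.0/25
79 hosts -> /25 (126 usable): 192.168.225.128/25
19 hosts -> /27 (30 usable): 192.168.226.0/27
Allocation: 192.168.224.0/24 (181 hosts, 254 usable); 192.168.225.0/25 (101 hosts, 126 usable); 192.168.225.128/25 (79 hosts, 126 usable); 192.168.226.0/27 (19 hosts, 30 usable)


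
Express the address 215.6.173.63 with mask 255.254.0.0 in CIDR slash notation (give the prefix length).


Binary: 11111111.11111110.00000000.00000000
Count leading 1s
Prefix: /15


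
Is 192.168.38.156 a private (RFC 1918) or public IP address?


RFC 1918 private ranges:
  10.0.0.0/8 (10.0.0.0 - 10.255.255.255)
  172.16.0.0/12 (172.16.0.0 - 172.31.255.255)
  192.168.0.0/16 (192.168.0.0 - 192.168.255.255)
Private (in 192.168.0.0/16)


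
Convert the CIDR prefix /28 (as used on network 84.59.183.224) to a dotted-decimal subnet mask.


/28 means 28 network bits, 4 host bits
Binary: 11111111111111111111111111110000
Mask: 255.255.255.240


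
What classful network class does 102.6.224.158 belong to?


First octet: 102
Binary: 01100110
0xxxxxxx -> Class A (1-126)
Class A, default mask 255.0.0.0 (/8)


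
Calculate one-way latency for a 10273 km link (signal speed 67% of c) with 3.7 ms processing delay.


Speed = 0.67 * 3e5 km/s = 201000 km/s
Propagation delay = 10273 / 201000 = 0.0511 s = 51.1095 ms
Processing delay = 3.7 ms
Total one-way latency = 54.8095 ms


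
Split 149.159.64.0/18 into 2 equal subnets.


New prefix = 18 + 1 = 19
Each subnet has 8192 addresses
  149.159.64.0/19
  149.159.96.0/19
Subnets: 149.159.64.0/19, 149.159.96.0/19


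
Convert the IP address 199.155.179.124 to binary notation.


199 = 11000111
155 = 10011011
179 = 10110011
124 = 01111100
Binary: 11000111.10011011.10110011.01111100


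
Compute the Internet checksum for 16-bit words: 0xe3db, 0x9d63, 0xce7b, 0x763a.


Sum all words (with carry folding):
+ 0xe3db = 0xe3db
+ 0x9d63 = 0x813f
+ 0xce7b = 0x4fbb
+ 0x763a = 0xc5f5
One's complement: ~0xc5f5
Checksum = 0x3a0a


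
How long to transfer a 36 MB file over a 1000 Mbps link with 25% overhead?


Effective throughput = 1000 * (1 - 25/100) = 750 Mbps
File size in Mb = 36 * 8 = 288 Mb
Time = 288 / 750
Time = 0.384 seconds


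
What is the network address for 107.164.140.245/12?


IP:   01101011.10100100.10001100.11110101
Mask: 11111111.11110000.00000000.00000000
AND operation:
Net:  01101011.10100000.00000000.00000000
Network: 107.160.0.0/12


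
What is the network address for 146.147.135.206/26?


IP:   10010010.10010011.10000111.11001110
Mask: 11111111.11111111.11111111.11000000
AND operation:
Net:  10010010.10010011.10000111.11000000
Network: 146.147.135.192/26


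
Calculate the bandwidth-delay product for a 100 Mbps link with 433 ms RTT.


BDP = bandwidth * RTT
= 100 Mbps * 433 ms
= 100 * 1e6 * 433 / 1000 bits
= 43300000 bits
= 5412500 bytes
= 5285.6445 KB
BDP = 43300000 bits (5412500 bytes)


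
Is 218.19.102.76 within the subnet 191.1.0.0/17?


Subnet network: 191.1.0.0
Test IP AND mask: 218.19.0.0
No, 218.19.102.76 is not in 191.1.0.0/17


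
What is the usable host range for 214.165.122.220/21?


Network: 214.165.120.0
Broadcast: 214.165.127.255
First usable = network + 1
Last usable = broadcast - 1
Range: 214.165.120.1 to 214.165.127.254


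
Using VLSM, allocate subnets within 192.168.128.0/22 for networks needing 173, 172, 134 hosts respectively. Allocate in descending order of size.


173 hosts -> /24 (254 usable): 192.168.128.0/24
172 hosts -> /24 (254 usable): 192.168.129.0/24
134 hosts -> /24 (254 usable): 192.168.130.0/24
Allocation: 192.168.128.0/24 (173 hosts, 254 usable); 192.168.129.0/24 (172 hosts, 254 usable); 192.168.130.0/24 (134 hosts, 254 usable)


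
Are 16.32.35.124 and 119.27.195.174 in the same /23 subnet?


Mask: 255.255.254.0
16.32.35.124 AND mask = 16.32.34.0
119.27.195.174 AND mask = 119.27.194.0
No, different subnets (16.32.34.0 vs 119.27.194.0)


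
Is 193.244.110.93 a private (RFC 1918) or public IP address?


RFC 1918 private ranges:
  10.0.0.0/8 (10.0.0.0 - 10.255.255.255)
  172.16.0.0/12 (172.16.0.0 - 172.31.255.255)
  192.168.0.0/16 (192.168.0.0 - 192.168.255.255)
Public (not in any RFC 1918 range)


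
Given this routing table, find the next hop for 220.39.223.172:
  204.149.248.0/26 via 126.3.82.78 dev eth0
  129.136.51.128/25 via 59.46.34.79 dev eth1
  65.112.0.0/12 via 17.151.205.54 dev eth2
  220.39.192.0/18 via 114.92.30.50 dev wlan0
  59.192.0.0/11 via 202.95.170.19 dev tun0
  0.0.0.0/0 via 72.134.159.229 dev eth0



Longest prefix match for 220.39.223.172:
  /26 204.149.248.0: no
  /25 129.136.51.128: no
  /12 65.112.0.0: no
  /18 220.39.192.0: MATCH
  /11 59.192.0.0: no
  /0 0.0.0.0: MATCH
Selected: next-hop 114.92.30.50 via wlan0 (matched /18)


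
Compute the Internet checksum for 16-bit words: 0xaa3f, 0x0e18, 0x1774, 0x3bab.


Sum all words (with carry folding):
+ 0xaa3f = 0xaa3f
+ 0x0e18 = 0xb857
+ 0x1774 = 0xcfcb
+ 0x3bab = 0x0b77
One's complement: ~0x0b77
Checksum = 0xf488


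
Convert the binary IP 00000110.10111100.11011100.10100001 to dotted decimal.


00000110 = 6
10111100 = 188
11011100 = 220
10100001 = 161
IP: 6.188.220.161


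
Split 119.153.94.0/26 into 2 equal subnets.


New prefix = 26 + 1 = 27
Each subnet has 32 addresses
  119.153.94.0/27
  119.153.94.32/27
Subnets: 119.153.94.0/27, 119.153.94.32/27


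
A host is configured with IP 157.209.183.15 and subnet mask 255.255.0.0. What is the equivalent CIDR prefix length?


Binary: 11111111.11111111.00000000.00000000
Count leading 1s
Prefix: /16


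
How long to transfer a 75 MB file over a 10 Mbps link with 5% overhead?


Effective throughput = 10 * (1 - 5/100) = 9.5 Mbps
File size in Mb = 75 * 8 = 600 Mb
Time = 600 / 9.5
Time = 63.1579 seconds


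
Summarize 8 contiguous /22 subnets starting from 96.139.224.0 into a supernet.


Original prefix: /22
Number of subnets: 8 = 2^3
New prefix = 22 - 3 = 19
Supernet: 96.139.224.0/19


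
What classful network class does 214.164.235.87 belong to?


First octet: 214
Binary: 11010110
110xxxxx -> Class C (192-223)
Class C, default mask 255.255.255.0 (/24)


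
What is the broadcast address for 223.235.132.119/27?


Network: 223.235.132.96/27
Host bits = 5
Set all host bits to 1:
Broadcast: 223.235.132.127


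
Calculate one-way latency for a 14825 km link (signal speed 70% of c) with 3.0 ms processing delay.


Speed = 0.7 * 3e5 km/s = 210000 km/s
Propagation delay = 14825 / 210000 = 0.0706 s = 70.5952 ms
Processing delay = 3.0 ms
Total one-way latency = 73.5952 ms


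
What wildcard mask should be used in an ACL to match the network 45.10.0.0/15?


Subnet mask: 255.254.0.0
Wildcard = 255.255.255.255 - subnet mask
255 - 255 = 0
255 - 254 = 1
255 - 0 = 255
255 - 0 = 255
Wildcard: 0.1.255.255


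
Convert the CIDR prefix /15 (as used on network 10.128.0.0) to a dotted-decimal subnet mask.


/15 means 15 network bits, 17 host bits
Binary: 11111111111111100000000000000000
Mask: 255.254.0.0


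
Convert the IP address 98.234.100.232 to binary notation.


98 = 01100010
234 = 11101010
100 = 01100100
232 = 11101000
Binary: 01100010.11101010.01100100.11101000


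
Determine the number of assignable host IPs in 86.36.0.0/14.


Host bits = 32 - 14 = 18
Total addresses = 2^18 = 262144
Usable = total - 2 (network and broadcast)
Usable hosts: 262142


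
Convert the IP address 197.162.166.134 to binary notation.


197 = 11000101
162 = 10100010
166 = 10100110
134 = 10000110
Binary: 11000101.10100010.10100110.10000110


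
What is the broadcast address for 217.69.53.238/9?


Network: 217.0.0.0/9
Host bits = 23
Set all host bits to 1:
Broadcast: 217.127.255.255


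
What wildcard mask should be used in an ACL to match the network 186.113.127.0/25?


Subnet mask: 255.255.255.128
Wildcard = 255.255.255.255 - subnet mask
255 - 255 = 0
255 - 255 = 0
255 - 255 = 0
255 - 128 = 127
Wildcard: 0.0.0.127


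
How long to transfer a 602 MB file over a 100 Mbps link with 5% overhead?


Effective throughput = 100 * (1 - 5/100) = 95 Mbps
File size in Mb = 602 * 8 = 4816 Mb
Time = 4816 / 95
Time = 50.6947 seconds


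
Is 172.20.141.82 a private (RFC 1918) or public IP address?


RFC 1918 private ranges:
  10.0.0.0/8 (10.0.0.0 - 10.255.255.255)
  172.16.0.0/12 (172.16.0.0 - 172.31.255.255)
  192.168.0.0/16 (192.168.0.0 - 192.168.255.255)
Private (in 172.16.0.0/12)


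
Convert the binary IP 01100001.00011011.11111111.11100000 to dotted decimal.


01100001 = 97
00011011 = 27
11111111 = 255
11100000 = 224
IP: 97.27.255.224


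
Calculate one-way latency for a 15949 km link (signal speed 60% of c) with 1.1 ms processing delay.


Speed = 0.6 * 3e5 km/s = 180000 km/s
Propagation delay = 15949 / 180000 = 0.0886 s = 88.6056 ms
Processing delay = 1.1 ms
Total one-way latency = 89.7056 ms


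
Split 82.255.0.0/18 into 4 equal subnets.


New prefix = 18 + 2 = 20
Each subnet has 4096 addresses
  82.255.0.0/20
  82.255.16.0/20
  82.255.32.0/20
  82.255.48.0/20
Subnets: 82.255.0.0/20, 82.255.16.0/20, 82.255.32.0/20, 82.255.48.0/20


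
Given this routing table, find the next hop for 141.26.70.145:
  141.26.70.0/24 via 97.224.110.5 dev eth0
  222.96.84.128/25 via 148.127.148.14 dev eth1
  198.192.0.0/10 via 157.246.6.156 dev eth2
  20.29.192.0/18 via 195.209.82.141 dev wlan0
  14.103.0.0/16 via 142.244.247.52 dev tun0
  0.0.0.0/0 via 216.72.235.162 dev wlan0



Longest prefix match for 141.26.70.145:
  /24 141.26.70.0: MATCH
  /25 222.96.84.128: no
  /10 198.192.0.0: no
  /18 20.29.192.0: no
  /16 14.103.0.0: no
  /0 0.0.0.0: MATCH
Selected: next-hop 97.224.110.5 via eth0 (matched /24)


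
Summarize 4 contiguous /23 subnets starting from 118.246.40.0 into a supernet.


Original prefix: /23
Number of subnets: 4 = 2^2
New prefix = 23 - 2 = 21
Supernet: 118.246.40.0/21


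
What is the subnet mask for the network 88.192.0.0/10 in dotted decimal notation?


/10 means 10 network bits, 22 host bits
Binary: 11111111110000000000000000000000
Mask: 255.192.0.0


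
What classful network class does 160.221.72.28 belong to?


First octet: 160
Binary: 10100000
10xxxxxx -> Class B (128-191)
Class B, default mask 255.255.0.0 (/16)


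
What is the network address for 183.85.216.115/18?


IP:   10110111.01010101.11011000.01110011
Mask: 11111111.11111111.11000000.00000000
AND operation:
Net:  10110111.01010101.11000000.00000000
Network: 183.85.192.0/18


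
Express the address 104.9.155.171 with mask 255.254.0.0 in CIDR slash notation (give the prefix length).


Binary: 11111111.11111110.00000000.00000000
Count leading 1s
Prefix: /15


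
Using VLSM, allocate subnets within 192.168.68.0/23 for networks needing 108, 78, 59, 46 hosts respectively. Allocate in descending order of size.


108 hosts -> /25 (126 usable): 192.168.68.0/25
78 hosts -> /25 (126 usable): 192.168.68.128/25
59 hosts -> /26 (62 usable): 192.168.69.0/26
46 hosts -> /26 (62 usable): 192.168.69.64/26
Allocation: 192.168.68.0/25 (108 hosts, 126 usable); 192.168.68.128/25 (78 hosts, 126 usable); 192.168.69.0/26 (59 hosts, 62 usable); 192.168.69.64/26 (46 hosts, 62 usable)


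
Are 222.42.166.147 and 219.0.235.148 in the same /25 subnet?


Mask: 255.255.255.128
222.42.166.147 AND mask = 222.42.166.128
219.0.235.148 AND mask = 219.0.235.128
No, different subnets (222.42.166.128 vs 219.0.235.128)


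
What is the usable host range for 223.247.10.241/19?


Network: 223.247.0.0
Broadcast: 223.247.31.255
First usable = network + 1
Last usable = broadcast - 1
Range: 223.247.0.1 to 223.247.31.254


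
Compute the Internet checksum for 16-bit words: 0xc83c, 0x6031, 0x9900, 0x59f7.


Sum all words (with carry folding):
+ 0xc83c = 0xc83c
+ 0x6031 = 0x286e
+ 0x9900 = 0xc16e
+ 0x59f7 = 0x1b66
One's complement: ~0x1b66
Checksum = 0xe499


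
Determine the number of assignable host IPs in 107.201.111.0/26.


Host bits = 32 - 26 = 6
Total addresses = 2^6 = 64
Usable = total - 2 (network and broadcast)
Usable hosts: 62


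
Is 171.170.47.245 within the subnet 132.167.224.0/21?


Subnet network: 132.167.224.0
Test IP AND mask: 171.170.40.0
No, 171.170.47.245 is not in 132.167.224.0/21
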